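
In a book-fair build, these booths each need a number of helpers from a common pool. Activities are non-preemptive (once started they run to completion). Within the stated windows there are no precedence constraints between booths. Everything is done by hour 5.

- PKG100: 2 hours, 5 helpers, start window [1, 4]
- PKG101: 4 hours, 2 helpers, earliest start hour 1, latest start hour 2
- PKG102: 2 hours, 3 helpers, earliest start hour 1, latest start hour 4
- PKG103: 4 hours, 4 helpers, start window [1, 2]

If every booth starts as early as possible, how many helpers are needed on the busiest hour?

Early-start schedule: PKG100@1, PKG101@1, PKG102@1, PKG103@1.
Load per hour: hour 1: 14, hour 2: 14, hour 3: 6, hour 4: 6, hour 5: 0.
Peak is 14.

14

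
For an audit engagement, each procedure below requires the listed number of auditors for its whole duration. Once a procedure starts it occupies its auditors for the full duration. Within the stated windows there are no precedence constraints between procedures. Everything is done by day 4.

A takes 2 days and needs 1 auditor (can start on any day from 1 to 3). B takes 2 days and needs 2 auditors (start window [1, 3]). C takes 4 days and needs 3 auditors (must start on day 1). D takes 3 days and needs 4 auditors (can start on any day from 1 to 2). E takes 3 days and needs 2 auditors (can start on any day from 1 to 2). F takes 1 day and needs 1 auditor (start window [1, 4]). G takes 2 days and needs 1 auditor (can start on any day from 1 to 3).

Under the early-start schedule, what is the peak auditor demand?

Early-start schedule: A@1, B@1, C@1, D@1, E@1, F@1, G@1.
Load per day: day 1: 14, day 2: 13, day 3: 9, day 4: 3.
Peak is 14.

14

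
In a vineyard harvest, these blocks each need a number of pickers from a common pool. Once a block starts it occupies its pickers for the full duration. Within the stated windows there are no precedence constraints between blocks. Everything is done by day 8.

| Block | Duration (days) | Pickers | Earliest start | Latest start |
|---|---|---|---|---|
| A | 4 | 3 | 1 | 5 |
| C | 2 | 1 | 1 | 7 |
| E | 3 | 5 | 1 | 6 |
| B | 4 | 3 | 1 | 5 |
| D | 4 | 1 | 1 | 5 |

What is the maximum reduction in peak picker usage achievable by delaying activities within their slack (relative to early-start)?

Early-start peak: d1:13  d2:13  d3:12  d4:7  d5:0  d6:0  d7:0  d8:0 ⇒ 13.
Leveled (A@1, C@1, E@5, B@1, D@3): d1:7  d2:7  d3:7  d4:7  d5:6  d6:6  d7:5  d8:0 ⇒ 7.
Reduction 13 − 7 = 6.

6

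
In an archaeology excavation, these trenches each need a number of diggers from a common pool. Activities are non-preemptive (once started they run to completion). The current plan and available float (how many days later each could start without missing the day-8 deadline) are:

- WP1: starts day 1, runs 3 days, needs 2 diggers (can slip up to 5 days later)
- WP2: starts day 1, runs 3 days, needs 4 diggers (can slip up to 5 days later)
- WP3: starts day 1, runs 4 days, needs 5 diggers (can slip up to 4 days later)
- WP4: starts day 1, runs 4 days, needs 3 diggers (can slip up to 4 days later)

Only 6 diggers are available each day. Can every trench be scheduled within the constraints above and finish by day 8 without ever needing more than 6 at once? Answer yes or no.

no

Total digger-days = 50; over 8 days the average is 50/8 > 6, so some day must exceed 6.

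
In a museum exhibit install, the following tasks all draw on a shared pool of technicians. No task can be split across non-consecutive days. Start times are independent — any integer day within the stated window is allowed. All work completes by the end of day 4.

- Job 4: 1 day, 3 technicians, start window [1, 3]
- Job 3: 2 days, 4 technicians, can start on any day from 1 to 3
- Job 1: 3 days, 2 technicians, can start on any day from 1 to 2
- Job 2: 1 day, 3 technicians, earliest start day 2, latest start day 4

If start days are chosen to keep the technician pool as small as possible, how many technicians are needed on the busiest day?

Early-start (Job 4@1, Job 3@1, Job 1@1, Job 2@2) gives peak 9: d1:9  d2:9  d3:2  d4:0.
Shift Job 3→2, Job 2→4.
Schedule Job 4@1, Job 3@2, Job 1@1, Job 2@4: d1:5  d2:6  d3:6  d4:3 — peak 6.

6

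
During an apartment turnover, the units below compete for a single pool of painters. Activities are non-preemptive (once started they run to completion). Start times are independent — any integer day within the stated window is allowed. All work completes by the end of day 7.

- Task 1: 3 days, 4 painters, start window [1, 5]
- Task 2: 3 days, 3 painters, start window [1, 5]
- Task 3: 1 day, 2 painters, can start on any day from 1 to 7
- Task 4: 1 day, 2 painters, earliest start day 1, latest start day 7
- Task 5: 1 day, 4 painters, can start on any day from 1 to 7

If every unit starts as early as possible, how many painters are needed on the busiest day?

15

Early-start schedule: Task 1@1, Task 2@1, Task 3@1, Task 4@1, Task 5@1.
Load per day: day 1: 15, day 2: 7, day 3: 7, day 4: 0, day 5: 0, day 6: 0, day 7: 0.
Peak is 15.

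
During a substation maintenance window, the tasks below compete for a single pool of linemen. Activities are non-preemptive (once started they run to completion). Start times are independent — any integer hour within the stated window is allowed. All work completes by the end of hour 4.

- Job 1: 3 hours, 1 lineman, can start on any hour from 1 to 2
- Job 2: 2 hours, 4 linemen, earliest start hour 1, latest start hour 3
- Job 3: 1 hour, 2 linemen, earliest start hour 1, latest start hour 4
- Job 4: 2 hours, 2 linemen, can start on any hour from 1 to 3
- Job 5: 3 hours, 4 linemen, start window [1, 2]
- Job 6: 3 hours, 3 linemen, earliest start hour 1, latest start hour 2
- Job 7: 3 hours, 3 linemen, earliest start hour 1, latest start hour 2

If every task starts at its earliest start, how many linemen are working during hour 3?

11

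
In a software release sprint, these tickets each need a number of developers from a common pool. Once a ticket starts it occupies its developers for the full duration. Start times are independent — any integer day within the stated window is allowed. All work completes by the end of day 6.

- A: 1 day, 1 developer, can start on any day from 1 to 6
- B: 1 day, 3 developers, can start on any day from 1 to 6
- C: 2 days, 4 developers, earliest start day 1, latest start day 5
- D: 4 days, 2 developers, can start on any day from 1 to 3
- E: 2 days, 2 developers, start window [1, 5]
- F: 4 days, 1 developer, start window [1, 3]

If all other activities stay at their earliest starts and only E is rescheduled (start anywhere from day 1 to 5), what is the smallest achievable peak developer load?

E@1: d1:13  d2:9  d3:3  d4:3  d5:0  d6:0 → peak 13
E@2: d1:11  d2:9  d3:5  d4:3  d5:0  d6:0 → peak 11
E@3: d1:11  d2:7  d3:5  d4:5  d5:0  d6:0 → peak 11
E@4: d1:11  d2:7  d3:3  d4:5  d5:2  d6:0 → peak 11
E@5: d1:11  d2:7  d3:3  d4:3  d5:2  d6:2 → peak 11
Best is E@2, peak 11.

11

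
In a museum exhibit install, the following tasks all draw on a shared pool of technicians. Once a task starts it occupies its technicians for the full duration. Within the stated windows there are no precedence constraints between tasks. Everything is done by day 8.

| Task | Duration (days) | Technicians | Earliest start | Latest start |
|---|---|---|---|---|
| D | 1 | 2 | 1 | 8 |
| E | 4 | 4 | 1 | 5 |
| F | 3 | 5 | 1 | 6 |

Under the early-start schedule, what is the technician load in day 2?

9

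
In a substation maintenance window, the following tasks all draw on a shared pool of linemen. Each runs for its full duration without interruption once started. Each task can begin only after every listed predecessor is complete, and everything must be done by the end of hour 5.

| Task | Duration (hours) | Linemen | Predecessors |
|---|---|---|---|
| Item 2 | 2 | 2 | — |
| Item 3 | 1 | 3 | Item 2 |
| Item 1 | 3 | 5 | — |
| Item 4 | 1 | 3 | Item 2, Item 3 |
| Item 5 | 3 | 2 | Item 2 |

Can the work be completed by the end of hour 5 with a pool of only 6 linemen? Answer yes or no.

Total lineman-hours = 31; over 5 hours the average is 31/5 > 6, so some hour must exceed 6.

no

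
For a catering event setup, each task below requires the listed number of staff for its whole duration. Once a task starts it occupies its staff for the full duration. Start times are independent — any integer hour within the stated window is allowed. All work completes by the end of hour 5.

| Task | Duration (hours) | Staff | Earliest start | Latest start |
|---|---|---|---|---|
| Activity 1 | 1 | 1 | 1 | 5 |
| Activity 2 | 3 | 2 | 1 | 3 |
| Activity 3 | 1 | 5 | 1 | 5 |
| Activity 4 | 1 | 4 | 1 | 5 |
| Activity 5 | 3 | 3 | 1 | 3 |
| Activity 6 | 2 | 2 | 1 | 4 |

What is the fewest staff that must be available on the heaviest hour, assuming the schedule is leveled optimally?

Early-start (Activity 1@1, Activity 2@1, Activity 3@1, Activity 4@1, Activity 5@1, Activity 6@1) gives peak 17: h1:17  h2:7  h3:5  h4:0  h5:0.
Shift Activity 3→2, Activity 5→3, Activity 6→3.
Schedule Activity 1@1, Activity 2@1, Activity 3@2, Activity 4@1, Activity 5@3, Activity 6@3: h1:7  h2:7  h3:7  h4:5  h5:3 — peak 7.

7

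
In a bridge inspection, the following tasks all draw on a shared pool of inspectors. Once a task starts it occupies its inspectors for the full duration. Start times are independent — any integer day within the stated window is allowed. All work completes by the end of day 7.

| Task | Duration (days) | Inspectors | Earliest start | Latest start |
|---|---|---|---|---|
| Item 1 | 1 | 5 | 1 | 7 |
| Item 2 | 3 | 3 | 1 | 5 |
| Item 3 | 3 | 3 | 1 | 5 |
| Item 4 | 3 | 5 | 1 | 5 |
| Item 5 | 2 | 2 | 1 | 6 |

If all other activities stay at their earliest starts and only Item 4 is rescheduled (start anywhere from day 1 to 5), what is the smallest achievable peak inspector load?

13

Item 4@1: d1:18  d2:13  d3:11  d4:0  d5:0  d6:0  d7:0 → peak 18
Item 4@2: d1:13  d2:13  d3:11  d4:5  d5:0  d6:0  d7:0 → peak 13
Item 4@3: d1:13  d2:8  d3:11  d4:5  d5:5  d6:0  d7:0 → peak 13
Item 4@4: d1:13  d2:8  d3:6  d4:5  d5:5  d6:5  d7:0 → peak 13
Item 4@5: d1:13  d2:8  d3:6  d4:0  d5:5  d6:5  d7:5 → peak 13
Best is Item 4@2, peak 13.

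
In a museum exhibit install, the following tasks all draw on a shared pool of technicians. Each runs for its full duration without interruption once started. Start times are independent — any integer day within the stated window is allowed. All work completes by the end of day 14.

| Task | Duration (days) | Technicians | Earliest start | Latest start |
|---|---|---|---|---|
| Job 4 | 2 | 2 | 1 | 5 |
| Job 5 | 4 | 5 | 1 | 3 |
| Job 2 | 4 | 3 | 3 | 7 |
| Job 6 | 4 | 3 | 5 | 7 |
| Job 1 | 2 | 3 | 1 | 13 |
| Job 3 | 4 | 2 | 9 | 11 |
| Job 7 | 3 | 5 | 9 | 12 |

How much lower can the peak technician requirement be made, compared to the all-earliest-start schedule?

Early-start peak: d1:10  d2:10  d3:8  d4:8  d5:6  d6:6  d7:3  d8:3  d9:7  d10:7  d11:7  d12:2  d13:0  d14:0 ⇒ 10.
Leveled (Job 4@1, Job 5@1, Job 2@5, Job 6@5, Job 1@9, Job 3@9, Job 7@11): d1:7  d2:7  d3:5  d4:5  d5:6  d6:6  d7:6  d8:6  d9:5  d10:5  d11:7  d12:7  d13:5  d14:0 ⇒ 7.
Reduction 10 − 7 = 3.

3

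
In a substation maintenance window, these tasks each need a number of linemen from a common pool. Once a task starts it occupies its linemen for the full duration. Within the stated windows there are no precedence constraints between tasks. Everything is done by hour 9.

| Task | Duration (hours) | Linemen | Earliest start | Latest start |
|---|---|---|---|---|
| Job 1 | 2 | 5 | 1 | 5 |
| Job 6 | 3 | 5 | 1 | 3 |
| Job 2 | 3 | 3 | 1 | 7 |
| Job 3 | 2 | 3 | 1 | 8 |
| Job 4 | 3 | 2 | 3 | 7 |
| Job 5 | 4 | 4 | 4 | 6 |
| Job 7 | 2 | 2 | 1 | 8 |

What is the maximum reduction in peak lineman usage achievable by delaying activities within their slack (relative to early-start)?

Early-start peak: h1:18  h2:18  h3:10  h4:6  h5:6  h6:4  h7:4  h8:0  h9:0 ⇒ 18.
Leveled (Job 1@1, Job 6@3, Job 2@1, Job 3@4, Job 4@6, Job 5@6, Job 7@6): h1:8  h2:8  h3:8  h4:8  h5:8  h6:8  h7:8  h8:6  h9:4 ⇒ 8.
Reduction 18 − 8 = 10.

10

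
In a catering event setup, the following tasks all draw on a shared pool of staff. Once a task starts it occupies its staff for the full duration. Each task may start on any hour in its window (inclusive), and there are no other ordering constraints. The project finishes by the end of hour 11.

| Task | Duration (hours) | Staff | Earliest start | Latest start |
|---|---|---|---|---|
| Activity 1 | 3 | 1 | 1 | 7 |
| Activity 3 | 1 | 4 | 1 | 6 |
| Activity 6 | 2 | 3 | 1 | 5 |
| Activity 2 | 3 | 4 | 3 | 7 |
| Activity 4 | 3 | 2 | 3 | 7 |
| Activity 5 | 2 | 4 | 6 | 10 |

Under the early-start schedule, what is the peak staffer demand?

8

Early-start schedule: Activity 1@1, Activity 3@1, Activity 6@1, Activity 2@3, Activity 4@3, Activity 5@6.
Load per hour: hour 1: 8, hour 2: 4, hour 3: 7, hour 4: 6, hour 5: 6, hour 6: 4, hour 7: 4, hour 8: 0, hour 9: 0, hour 10: 0, hour 11: 0.
Peak is 8.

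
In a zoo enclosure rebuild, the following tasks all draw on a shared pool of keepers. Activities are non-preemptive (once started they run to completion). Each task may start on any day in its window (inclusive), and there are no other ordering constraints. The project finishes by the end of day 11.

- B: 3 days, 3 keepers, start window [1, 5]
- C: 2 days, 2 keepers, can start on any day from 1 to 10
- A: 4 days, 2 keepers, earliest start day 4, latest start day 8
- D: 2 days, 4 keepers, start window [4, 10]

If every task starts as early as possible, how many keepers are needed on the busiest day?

Early-start schedule: B@1, C@1, A@4, D@4.
Load per day: day 1: 5, day 2: 5, day 3: 3, day 4: 6, day 5: 6, day 6: 2, day 7: 2, day 8: 0, day 9: 0, day 10: 0, day 11: 0.
Peak is 6.

6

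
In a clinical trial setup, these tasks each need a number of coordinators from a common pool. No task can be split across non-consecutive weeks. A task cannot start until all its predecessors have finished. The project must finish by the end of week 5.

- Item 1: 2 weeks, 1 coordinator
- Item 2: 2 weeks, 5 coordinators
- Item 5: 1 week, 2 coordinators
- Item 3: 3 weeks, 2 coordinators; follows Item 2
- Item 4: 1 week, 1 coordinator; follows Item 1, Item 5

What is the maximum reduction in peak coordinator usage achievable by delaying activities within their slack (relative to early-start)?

3

Early-start peak: w1:8  w2:6  w3:3  w4:2  w5:2 ⇒ 8.
Leveled (Item 1@3, Item 2@1, Item 5@3, Item 3@3, Item 4@5): w1:5  w2:5  w3:5  w4:3  w5:3 ⇒ 5.
Reduction 8 − 5 = 3.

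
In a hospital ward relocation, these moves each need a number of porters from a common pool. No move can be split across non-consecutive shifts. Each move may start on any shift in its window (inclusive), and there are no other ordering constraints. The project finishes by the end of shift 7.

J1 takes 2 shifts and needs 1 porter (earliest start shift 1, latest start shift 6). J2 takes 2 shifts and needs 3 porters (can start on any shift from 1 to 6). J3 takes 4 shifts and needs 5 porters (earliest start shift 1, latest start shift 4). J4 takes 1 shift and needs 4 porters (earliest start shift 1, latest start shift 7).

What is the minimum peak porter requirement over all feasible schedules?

Early-start (J1@1, J2@1, J3@1, J4@1) gives peak 13: s1:13  s2:9  s3:5  s4:5  s5:0  s6:0  s7:0.
Shift J3→3, J4→7.
Schedule J1@1, J2@1, J3@3, J4@7: s1:4  s2:4  s3:5  s4:5  s5:5  s6:5  s7:4 — peak 5.
Total porter-shifts = 32 over 7 shifts ⇒ peak ≥ ⌈32/7⌉ = 5, so 5 is optimal.

5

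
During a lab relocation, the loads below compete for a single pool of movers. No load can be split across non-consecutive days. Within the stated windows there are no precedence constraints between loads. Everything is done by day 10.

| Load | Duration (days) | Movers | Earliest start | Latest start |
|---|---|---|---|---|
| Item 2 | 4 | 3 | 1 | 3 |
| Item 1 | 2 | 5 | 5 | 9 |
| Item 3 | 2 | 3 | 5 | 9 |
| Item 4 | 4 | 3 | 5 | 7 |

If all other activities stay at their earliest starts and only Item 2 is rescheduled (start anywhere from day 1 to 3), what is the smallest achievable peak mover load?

11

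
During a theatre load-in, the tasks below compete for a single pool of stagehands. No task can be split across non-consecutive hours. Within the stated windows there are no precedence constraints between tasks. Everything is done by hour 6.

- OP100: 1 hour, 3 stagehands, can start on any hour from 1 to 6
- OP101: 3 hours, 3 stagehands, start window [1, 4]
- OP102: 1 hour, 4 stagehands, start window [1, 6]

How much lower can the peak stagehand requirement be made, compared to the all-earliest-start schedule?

6

Early-start peak: h1:10  h2:3  h3:3  h4:0  h5:0  h6:0 ⇒ 10.
Leveled (OP100@1, OP101@2, OP102@5): h1:3  h2:3  h3:3  h4:3  h5:4  h6:0 ⇒ 4.
Reduction 10 − 4 = 6.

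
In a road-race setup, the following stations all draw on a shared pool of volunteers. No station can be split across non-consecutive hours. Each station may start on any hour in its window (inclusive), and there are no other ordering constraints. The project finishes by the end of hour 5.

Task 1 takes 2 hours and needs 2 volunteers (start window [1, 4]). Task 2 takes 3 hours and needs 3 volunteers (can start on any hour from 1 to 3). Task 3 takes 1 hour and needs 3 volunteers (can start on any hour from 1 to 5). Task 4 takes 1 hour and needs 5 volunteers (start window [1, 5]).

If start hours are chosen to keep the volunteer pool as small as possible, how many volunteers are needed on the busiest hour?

5

Early-start (Task 1@1, Task 2@1, Task 3@1, Task 4@1) gives peak 13: h1:13  h2:5  h3:3  h4:0  h5:0.
Shift Task 3→4, Task 4→5.
Schedule Task 1@1, Task 2@1, Task 3@4, Task 4@5: h1:5  h2:5  h3:3  h4:3  h5:5 — peak 5.
Total volunteer-hours = 21 over 5 hours ⇒ peak ≥ ⌈21/5⌉ = 5, so 5 is optimal.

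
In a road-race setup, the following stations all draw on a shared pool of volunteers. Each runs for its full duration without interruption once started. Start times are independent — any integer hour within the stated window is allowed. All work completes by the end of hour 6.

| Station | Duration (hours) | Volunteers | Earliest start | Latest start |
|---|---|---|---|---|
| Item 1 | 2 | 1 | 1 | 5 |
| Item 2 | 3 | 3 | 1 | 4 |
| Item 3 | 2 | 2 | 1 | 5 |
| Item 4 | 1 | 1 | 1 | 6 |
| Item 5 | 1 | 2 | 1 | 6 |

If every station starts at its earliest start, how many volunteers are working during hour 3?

3

At early start, hour 3 has: Item 2.
Demand: 3 = 3.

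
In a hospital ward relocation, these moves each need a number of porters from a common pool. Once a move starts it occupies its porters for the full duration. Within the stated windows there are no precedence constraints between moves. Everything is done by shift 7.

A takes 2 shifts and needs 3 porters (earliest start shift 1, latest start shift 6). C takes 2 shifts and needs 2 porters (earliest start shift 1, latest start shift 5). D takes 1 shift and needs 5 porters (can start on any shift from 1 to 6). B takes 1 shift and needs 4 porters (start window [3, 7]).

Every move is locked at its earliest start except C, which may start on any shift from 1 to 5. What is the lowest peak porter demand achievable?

8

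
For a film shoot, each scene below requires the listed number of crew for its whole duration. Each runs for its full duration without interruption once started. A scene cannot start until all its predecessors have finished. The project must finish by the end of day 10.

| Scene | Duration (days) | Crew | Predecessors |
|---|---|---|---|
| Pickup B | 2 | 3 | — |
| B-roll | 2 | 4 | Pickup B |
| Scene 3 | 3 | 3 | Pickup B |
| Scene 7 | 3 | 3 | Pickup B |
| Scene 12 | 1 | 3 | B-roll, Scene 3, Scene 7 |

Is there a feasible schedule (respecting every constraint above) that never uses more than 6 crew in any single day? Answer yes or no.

Schedule Pickup B@1, B-roll@3, Scene 3@5, Scene 7@5, Scene 12@8: d1:3  d2:3  d3:4  d4:4  d5:6  d6:6  d7:6  d8:3  d9:0  d10:0 — peak 6 ≤ 6.

yes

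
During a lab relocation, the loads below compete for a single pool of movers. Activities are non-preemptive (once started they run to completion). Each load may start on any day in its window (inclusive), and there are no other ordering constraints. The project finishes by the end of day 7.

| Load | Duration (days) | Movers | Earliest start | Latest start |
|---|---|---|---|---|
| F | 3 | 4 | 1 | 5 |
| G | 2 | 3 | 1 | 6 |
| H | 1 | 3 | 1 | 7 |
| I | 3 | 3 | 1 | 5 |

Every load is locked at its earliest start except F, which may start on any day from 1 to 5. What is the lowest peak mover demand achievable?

9

F@1: d1:13  d2:10  d3:7  d4:0  d5:0  d6:0  d7:0 → peak 13
F@2: d1:9  d2:10  d3:7  d4:4  d5:0  d6:0  d7:0 → peak 10
F@3: d1:9  d2:6  d3:7  d4:4  d5:4  d6:0  d7:0 → peak 9
F@4: d1:9  d2:6  d3:3  d4:4  d5:4  d6:4  d7:0 → peak 9
F@5: d1:9  d2:6  d3:3  d4:0  d5:4  d6:4  d7:4 → peak 9
Best is F@3, peak 9.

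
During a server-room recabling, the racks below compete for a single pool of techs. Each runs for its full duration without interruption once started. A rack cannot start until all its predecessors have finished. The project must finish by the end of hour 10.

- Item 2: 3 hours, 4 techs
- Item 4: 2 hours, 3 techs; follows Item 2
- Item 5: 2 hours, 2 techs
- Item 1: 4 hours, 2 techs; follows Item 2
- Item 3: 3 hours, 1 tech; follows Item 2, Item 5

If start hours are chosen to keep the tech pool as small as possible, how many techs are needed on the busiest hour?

4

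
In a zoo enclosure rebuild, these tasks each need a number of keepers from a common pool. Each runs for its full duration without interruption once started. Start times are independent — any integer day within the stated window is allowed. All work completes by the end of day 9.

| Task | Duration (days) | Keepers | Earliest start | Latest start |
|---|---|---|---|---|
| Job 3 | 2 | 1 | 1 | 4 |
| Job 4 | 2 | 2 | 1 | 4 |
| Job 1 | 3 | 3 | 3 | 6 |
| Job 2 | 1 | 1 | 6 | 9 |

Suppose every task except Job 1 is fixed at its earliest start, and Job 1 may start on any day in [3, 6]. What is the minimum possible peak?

Job 1@3: d1:3  d2:3  d3:3  d4:3  d5:3  d6:1  d7:0  d8:0  d9:0 → peak 3
Job 1@4: d1:3  d2:3  d3:0  d4:3  d5:3  d6:4  d7:0  d8:0  d9:0 → peak 4
Job 1@5: d1:3  d2:3  d3:0  d4:0  d5:3  d6:4  d7:3  d8:0  d9:0 → peak 4
Job 1@6: d1:3  d2:3  d3:0  d4:0  d5:0  d6:4  d7:3  d8:3  d9:0 → peak 4
Best is Job 1@3, peak 3.

3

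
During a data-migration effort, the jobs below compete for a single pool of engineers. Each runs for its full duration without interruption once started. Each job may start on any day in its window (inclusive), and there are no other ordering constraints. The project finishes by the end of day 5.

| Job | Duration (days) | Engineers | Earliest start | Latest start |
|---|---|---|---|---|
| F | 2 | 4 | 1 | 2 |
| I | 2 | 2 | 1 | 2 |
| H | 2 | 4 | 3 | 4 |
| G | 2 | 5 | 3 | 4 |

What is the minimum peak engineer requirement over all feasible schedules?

Schedule F@1, I@1, H@3, G@3: d1:6  d2:6  d3:9  d4:9  d5:0 — peak 9.
No arrangement of the 16 feasible schedules does better.

9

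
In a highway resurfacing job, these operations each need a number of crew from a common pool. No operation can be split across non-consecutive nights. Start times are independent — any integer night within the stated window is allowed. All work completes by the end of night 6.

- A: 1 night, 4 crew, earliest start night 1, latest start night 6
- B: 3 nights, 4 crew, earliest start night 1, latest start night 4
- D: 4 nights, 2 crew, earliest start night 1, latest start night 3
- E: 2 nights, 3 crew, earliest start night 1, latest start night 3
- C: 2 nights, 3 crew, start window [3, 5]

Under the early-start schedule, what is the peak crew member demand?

13

Early-start schedule: A@1, B@1, D@1, E@1, C@3.
Load per night: night 1: 13, night 2: 9, night 3: 9, night 4: 5, night 5: 0, night 6: 0.
Peak is 13.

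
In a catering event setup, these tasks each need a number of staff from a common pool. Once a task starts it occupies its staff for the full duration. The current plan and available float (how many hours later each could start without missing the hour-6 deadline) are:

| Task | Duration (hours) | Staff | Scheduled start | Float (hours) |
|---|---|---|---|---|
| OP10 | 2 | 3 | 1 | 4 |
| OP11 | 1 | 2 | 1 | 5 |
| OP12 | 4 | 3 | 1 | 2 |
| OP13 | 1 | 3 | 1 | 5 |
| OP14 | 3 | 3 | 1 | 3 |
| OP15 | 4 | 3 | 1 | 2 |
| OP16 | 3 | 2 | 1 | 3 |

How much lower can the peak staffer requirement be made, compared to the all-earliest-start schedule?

10

Early-start peak: h1:19  h2:14  h3:11  h4:6  h5:0  h6:0 ⇒ 19.
Leveled (OP10@1, OP11@1, OP12@2, OP13@6, OP14@1, OP15@3, OP16@4): h1:8  h2:9  h3:9  h4:8  h5:8  h6:8 ⇒ 9.
Reduction 19 − 9 = 10.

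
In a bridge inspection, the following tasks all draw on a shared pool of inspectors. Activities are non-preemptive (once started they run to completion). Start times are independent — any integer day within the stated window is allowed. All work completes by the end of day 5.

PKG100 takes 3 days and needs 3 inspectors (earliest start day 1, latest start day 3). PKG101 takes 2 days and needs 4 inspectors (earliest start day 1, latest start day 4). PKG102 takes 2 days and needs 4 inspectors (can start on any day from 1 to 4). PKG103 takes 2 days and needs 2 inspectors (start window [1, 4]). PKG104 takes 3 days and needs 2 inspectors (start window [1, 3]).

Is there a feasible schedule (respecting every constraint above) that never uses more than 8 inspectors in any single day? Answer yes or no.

yes

Schedule PKG100@1, PKG101@1, PKG102@4, PKG103@3, PKG104@3: d1:7  d2:7  d3:7  d4:8  d5:6 — peak 8 ≤ 8.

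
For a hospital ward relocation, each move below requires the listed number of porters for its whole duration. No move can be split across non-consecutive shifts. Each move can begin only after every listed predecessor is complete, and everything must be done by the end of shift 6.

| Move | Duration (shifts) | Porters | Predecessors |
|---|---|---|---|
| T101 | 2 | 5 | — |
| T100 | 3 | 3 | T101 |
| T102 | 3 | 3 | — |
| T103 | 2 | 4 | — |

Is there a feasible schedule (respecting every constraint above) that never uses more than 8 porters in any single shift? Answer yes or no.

yes

Schedule T101@1, T100@3, T102@1, T103@4: s1:8  s2:8  s3:6  s4:7  s5:7  s6:0 — peak 8 ≤ 8.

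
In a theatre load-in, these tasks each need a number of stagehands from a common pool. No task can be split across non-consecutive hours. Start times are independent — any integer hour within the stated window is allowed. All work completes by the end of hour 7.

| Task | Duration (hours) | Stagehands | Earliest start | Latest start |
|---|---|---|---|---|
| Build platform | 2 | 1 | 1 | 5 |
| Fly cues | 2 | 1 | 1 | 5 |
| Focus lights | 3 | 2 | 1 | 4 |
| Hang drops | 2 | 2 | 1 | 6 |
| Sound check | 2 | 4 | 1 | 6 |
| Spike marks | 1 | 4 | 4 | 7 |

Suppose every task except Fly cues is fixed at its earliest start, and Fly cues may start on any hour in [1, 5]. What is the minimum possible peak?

Fly cues@1: h1:10  h2:10  h3:2  h4:4  h5:0  h6:0  h7:0 → peak 10
Fly cues@2: h1:9  h2:10  h3:3  h4:4  h5:0  h6:0  h7:0 → peak 10
Fly cues@3: h1:9  h2:9  h3:3  h4:5  h5:0  h6:0  h7:0 → peak 9
Fly cues@4: h1:9  h2:9  h3:2  h4:5  h5:1  h6:0  h7:0 → peak 9
Fly cues@5: h1:9  h2:9  h3:2  h4:4  h5:1  h6:1  h7:0 → peak 9
Best is Fly cues@3, peak 9.

9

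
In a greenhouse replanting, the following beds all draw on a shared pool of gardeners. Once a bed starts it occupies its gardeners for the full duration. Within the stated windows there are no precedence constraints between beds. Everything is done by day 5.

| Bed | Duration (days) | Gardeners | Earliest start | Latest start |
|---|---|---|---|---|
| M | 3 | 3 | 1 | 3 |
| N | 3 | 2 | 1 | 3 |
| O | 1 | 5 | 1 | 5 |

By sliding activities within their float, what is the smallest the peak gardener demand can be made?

5

Early-start (M@1, N@1, O@1) gives peak 10: d1:10  d2:5  d3:5  d4:0  d5:0.
Shift O→4.
Schedule M@1, N@1, O@4: d1:5  d2:5  d3:5  d4:5  d5:0 — peak 5.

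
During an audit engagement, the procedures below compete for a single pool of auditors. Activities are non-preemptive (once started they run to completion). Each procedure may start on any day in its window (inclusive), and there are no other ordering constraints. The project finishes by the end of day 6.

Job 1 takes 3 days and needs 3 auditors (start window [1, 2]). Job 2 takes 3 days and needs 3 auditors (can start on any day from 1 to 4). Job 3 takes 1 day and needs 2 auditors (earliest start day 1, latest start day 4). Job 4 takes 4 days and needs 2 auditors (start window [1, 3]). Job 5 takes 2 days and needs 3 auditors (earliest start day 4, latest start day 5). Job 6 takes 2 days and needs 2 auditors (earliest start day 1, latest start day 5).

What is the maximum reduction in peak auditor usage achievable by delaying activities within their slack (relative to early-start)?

5

Early-start peak: d1:12  d2:10  d3:8  d4:5  d5:3  d6:0 ⇒ 12.
Leveled (Job 1@1, Job 2@4, Job 3@1, Job 4@1, Job 5@5, Job 6@2): d1:7  d2:7  d3:7  d4:5  d5:6  d6:6 ⇒ 7.
Reduction 12 − 7 = 5.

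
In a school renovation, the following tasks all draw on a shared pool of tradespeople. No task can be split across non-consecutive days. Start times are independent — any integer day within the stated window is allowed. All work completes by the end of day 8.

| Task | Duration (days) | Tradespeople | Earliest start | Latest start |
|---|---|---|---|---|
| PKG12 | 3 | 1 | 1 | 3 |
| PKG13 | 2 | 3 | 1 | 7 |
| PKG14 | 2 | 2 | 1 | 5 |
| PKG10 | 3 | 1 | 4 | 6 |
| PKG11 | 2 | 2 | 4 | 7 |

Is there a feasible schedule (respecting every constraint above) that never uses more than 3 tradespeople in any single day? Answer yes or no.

yes

Schedule PKG12@1, PKG13@4, PKG14@1, PKG10@6, PKG11@6: d1:3  d2:3  d3:1  d4:3  d5:3  d6:3  d7:3  d8:1 — peak 3 ≤ 3.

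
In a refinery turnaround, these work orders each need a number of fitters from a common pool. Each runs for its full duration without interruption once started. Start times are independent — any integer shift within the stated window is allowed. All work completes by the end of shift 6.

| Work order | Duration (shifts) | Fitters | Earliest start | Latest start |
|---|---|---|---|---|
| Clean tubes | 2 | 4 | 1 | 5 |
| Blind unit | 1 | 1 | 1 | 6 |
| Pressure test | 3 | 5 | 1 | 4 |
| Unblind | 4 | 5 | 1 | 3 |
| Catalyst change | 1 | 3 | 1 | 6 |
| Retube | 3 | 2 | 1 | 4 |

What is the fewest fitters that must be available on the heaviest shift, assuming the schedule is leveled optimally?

Early-start (Clean tubes@1, Blind unit@1, Pressure test@1, Unblind@1, Catalyst change@1, Retube@1) gives peak 20: s1:20  s2:16  s3:12  s4:5  s5:0  s6:0.
Shift Unblind→3, Catalyst change→4, Retube→4.
Schedule Clean tubes@1, Blind unit@1, Pressure test@1, Unblind@3, Catalyst change@4, Retube@4: s1:10  s2:9  s3:10  s4:10  s5:7  s6:7 — peak 10.

10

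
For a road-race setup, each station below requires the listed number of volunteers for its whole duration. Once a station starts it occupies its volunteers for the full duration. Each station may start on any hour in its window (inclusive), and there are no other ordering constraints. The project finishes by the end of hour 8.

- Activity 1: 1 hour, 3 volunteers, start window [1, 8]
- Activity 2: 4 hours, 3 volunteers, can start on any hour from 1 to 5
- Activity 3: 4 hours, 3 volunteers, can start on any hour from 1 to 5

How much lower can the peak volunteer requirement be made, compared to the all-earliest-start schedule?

3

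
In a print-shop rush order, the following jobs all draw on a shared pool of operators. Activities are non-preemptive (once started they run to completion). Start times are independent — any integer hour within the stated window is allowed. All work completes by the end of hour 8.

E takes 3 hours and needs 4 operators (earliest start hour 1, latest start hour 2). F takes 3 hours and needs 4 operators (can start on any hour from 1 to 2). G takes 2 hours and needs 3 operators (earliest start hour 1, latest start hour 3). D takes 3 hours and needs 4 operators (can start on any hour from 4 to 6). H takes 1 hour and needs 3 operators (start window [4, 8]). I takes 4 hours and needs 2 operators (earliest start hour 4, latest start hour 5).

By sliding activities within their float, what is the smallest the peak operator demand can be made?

11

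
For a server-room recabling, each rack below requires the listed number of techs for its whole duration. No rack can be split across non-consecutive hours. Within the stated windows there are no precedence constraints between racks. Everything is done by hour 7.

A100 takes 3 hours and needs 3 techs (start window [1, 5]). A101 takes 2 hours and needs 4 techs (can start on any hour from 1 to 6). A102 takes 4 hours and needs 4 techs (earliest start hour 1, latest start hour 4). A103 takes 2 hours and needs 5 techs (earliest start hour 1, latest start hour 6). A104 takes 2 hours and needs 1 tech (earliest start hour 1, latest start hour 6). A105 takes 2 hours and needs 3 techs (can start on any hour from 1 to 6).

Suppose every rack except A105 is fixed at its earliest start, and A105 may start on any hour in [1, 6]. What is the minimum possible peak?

A105@1: h1:20  h2:20  h3:7  h4:4  h5:0  h6:0  h7:0 → peak 20
A105@2: h1:17  h2:20  h3:10  h4:4  h5:0  h6:0  h7:0 → peak 20
A105@3: h1:17  h2:17  h3:10  h4:7  h5:0  h6:0  h7:0 → peak 17
A105@4: h1:17  h2:17  h3:7  h4:7  h5:3  h6:0  h7:0 → peak 17
A105@5: h1:17  h2:17  h3:7  h4:4  h5:3  h6:3  h7:0 → peak 17
A105@6: h1:17  h2:17  h3:7  h4:4  h5:0  h6:3  h7:3 → peak 17
Best is A105@3, peak 17.

17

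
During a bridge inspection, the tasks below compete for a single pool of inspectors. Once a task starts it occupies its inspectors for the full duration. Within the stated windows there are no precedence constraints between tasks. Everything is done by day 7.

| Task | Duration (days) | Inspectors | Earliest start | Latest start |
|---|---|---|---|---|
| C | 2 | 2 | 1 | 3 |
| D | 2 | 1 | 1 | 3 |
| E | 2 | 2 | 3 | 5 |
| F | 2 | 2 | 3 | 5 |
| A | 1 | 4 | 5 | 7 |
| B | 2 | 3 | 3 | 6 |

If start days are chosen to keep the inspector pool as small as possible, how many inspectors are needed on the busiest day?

4

Early-start (C@1, D@1, E@3, F@3, A@5, B@3) gives peak 7: d1:3  d2:3  d3:7  d4:7  d5:4  d6:0  d7:0.
Shift B→6.
Schedule C@1, D@1, E@3, F@3, A@5, B@6: d1:3  d2:3  d3:4  d4:4  d5:4  d6:3  d7:3 — peak 4.
Total inspector-days = 24 over 7 days ⇒ peak ≥ ⌈24/7⌉ = 4, so 4 is optimal.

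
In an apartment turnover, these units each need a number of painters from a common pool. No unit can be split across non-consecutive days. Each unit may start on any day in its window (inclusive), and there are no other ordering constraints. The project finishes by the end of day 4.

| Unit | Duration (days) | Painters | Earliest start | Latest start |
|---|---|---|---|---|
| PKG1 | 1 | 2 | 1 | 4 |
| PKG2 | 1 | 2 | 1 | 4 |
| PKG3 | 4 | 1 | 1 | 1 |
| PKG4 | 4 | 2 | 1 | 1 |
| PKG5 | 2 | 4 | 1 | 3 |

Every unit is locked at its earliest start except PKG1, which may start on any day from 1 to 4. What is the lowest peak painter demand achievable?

9

PKG1@1: d1:11  d2:7  d3:3  d4:3 → peak 11
PKG1@2: d1:9  d2:9  d3:3  d4:3 → peak 9
PKG1@3: d1:9  d2:7  d3:5  d4:3 → peak 9
PKG1@4: d1:9  d2:7  d3:3  d4:5 → peak 9
Best is PKG1@2, peak 9.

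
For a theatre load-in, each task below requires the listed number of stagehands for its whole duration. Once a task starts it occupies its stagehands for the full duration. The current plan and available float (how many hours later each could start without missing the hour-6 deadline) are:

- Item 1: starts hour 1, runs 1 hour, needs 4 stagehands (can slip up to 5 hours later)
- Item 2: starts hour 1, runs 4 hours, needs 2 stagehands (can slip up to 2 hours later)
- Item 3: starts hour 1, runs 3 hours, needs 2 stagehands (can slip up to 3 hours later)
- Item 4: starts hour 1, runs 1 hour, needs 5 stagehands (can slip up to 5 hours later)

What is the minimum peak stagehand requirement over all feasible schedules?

5

Early-start (Item 1@1, Item 2@1, Item 3@1, Item 4@1) gives peak 13: h1:13  h2:4  h3:4  h4:2  h5:0  h6:0.
Shift Item 2→2, Item 3→2, Item 4→6.
Schedule Item 1@1, Item 2@2, Item 3@2, Item 4@6: h1:4  h2:4  h3:4  h4:4  h5:2  h6:5 — peak 5.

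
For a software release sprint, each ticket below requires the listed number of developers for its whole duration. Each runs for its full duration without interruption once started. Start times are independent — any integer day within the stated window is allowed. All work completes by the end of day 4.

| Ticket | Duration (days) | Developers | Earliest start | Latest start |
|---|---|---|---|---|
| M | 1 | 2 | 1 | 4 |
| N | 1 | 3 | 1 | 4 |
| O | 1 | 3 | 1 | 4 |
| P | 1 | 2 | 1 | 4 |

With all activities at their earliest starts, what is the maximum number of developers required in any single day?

Early-start schedule: M@1, N@1, O@1, P@1.
Load per day: day 1: 10, day 2: 0, day 3: 0, day 4: 0.
Peak is 10.

10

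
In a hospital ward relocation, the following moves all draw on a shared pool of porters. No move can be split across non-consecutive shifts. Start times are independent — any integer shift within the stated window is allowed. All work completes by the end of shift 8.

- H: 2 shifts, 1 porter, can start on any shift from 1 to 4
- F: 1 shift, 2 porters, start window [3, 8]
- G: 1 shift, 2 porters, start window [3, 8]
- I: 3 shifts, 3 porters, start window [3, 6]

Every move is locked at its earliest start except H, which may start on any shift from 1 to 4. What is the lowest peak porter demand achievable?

H@1: s1:1  s2:1  s3:7  s4:3  s5:3  s6:0  s7:0  s8:0 → peak 7
H@2: s1:0  s2:1  s3:8  s4:3  s5:3  s6:0  s7:0  s8:0 → peak 8
H@3: s1:0  s2:0  s3:8  s4:4  s5:3  s6:0  s7:0  s8:0 → peak 8
H@4: s1:0  s2:0  s3:7  s4:4  s5:4  s6:0  s7:0  s8:0 → peak 7
Best is H@1, peak 7.

7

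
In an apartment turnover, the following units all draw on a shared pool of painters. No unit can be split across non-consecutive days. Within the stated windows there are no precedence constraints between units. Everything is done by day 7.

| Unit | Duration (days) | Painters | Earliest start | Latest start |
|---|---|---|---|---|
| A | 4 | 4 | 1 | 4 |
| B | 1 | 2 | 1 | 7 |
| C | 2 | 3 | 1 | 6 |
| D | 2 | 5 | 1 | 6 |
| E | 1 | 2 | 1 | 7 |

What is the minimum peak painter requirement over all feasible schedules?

Early-start (A@1, B@1, C@1, D@1, E@1) gives peak 16: d1:16  d2:12  d3:4  d4:4  d5:0  d6:0  d7:0.
Shift C→2, D→5, E→4.
Schedule A@1, B@1, C@2, D@5, E@4: d1:6  d2:7  d3:7  d4:6  d5:5  d6:5  d7:0 — peak 7.

7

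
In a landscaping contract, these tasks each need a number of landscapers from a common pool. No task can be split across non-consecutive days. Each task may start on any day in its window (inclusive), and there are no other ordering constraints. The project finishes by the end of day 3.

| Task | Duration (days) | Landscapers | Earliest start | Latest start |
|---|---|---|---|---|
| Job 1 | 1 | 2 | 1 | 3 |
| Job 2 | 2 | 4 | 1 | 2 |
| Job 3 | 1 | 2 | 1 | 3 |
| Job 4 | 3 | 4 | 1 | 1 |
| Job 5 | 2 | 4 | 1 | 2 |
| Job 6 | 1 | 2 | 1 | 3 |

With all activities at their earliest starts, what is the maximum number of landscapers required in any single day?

18

Early-start schedule: Job 1@1, Job 2@1, Job 3@1, Job 4@1, Job 5@1, Job 6@1.
Load per day: day 1: 18, day 2: 12, day 3: 4.
Peak is 18.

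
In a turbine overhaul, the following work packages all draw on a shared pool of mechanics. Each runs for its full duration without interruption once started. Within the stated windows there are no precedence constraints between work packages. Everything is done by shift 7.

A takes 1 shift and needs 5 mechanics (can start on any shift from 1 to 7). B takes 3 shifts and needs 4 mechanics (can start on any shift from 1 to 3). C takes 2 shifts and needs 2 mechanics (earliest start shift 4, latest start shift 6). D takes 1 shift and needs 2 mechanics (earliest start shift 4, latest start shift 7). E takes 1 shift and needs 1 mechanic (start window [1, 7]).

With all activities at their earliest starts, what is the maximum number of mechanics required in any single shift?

Early-start schedule: A@1, B@1, C@4, D@4, E@1.
Load per shift: shift 1: 10, shift 2: 4, shift 3: 4, shift 4: 4, shift 5: 2, shift 6: 0, shift 7: 0.
Peak is 10.

10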